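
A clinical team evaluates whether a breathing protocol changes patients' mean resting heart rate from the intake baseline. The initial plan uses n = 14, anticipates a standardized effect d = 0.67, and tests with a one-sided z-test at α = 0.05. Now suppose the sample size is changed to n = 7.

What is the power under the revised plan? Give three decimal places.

With n = 7: δ = d·√n = 0.67 × √7 = 1.7727. Critical value z_{0.05} = 1.645.
Revised power = P(Z > 1.645 − δ) = Φ(0.128) = 0.5508.

Power ≈ 0.551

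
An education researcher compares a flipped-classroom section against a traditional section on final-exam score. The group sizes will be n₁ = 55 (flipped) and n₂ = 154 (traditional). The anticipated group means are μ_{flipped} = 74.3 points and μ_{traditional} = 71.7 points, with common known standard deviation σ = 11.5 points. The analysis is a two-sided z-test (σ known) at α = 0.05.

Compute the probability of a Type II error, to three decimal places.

β ≈ 0.698

Standardized effect: d = |μ_{flipped} − μ_{traditional}| / σ = |74.3 − 71.7| / 11.5 = 0.2261
Noncentrality parameter: δ = d / √(1/n₁ + 1/n₂) = 0.2261 / √(1/55 + 1/154) = 1.4393
Two-sided α = 0.05 → critical value z_{0.025} = 1.960.
Power = Φ(δ − 1.960) + Φ(−δ − 1.960) = Φ(-0.521) + Φ(-3.399) = 0.3013 + 0.0003 = 0.3016.
Type II error: β = 1 − power = 1 − 0.3016 = 0.6984.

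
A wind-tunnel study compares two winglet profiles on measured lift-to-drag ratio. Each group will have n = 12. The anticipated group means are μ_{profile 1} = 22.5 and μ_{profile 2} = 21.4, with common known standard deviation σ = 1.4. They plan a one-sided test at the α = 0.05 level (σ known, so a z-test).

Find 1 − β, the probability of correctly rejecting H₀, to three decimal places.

Standardized effect: d = |μ_{profile 1} − μ_{profile 2}| / σ = |22.5 − 21.4| / 1.4 = 0.7857
Noncentrality parameter: δ = d·√(n/2) = 0.7857 × √(12/2) = 1.9246
Critical value for a one-sided test at α = 0.05: z_α = 1.645.
Power = Φ(δ − 1.645) = Φ(0.280) = 0.6102.

Power ≈ 0.610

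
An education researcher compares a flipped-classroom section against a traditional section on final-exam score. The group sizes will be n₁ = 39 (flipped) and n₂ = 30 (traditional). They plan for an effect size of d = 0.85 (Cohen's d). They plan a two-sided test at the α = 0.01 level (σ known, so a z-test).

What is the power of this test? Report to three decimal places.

Power ≈ 0.822

Noncentrality parameter: δ = d / √(1/n₁ + 1/n₂) = 0.85 / √(1/39 + 1/30) = 3.5002
Critical value for a two-sided test at α = 0.01: z_{α/2} = 2.576.
Power = Φ(δ − 2.576) + Φ(−δ − 2.576) = Φ(0.924) + Φ(-6.076) = 0.8223 + 0.0000 = 0.8223.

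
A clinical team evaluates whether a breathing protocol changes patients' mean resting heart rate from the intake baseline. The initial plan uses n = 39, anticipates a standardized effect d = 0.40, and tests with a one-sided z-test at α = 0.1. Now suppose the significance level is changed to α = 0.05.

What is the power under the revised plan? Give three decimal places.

Power ≈ 0.803

δ = d·√n = 0.40 × √39 = 2.4980 (unchanged). New critical value: z_{0.05} = 1.645.
Revised power = P(Z > 1.645 − δ) = Φ(0.853) = 0.8032.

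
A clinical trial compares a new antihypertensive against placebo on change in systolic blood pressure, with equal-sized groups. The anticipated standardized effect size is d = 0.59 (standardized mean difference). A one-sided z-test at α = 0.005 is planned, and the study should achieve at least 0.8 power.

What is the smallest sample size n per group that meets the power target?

n = 68 per group

Set Φ(δ − 2.576) = 0.8; then δ − 2.576 = Φ⁻¹(0.8) = 0.842, giving δ = 3.417.
δ = d·√(n/2) ⇒ n = 2(δ/d)² = 2 × (3.417 / 0.59)² = 67.10.
Rounding up, n = 68 per group.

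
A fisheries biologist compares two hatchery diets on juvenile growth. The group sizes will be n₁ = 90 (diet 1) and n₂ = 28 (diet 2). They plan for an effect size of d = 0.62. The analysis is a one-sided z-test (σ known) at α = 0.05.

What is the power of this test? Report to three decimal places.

Power ≈ 0.889

Noncentrality parameter: δ = d / √(1/n₁ + 1/n₂) = 0.62 / √(1/90 + 1/28) = 2.8652
Critical value for a one-sided test at α = 0.05: z_α = 1.645.
Power = Φ(δ − 1.645) = Φ(1.220) = 0.8888.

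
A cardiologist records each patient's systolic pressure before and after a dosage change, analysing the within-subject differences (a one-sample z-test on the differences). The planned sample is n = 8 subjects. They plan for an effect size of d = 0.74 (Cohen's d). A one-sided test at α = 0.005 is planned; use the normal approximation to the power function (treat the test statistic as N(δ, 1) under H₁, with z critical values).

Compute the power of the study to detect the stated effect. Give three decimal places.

Noncentrality parameter: λ = d·√n = 0.74 × √8 = 2.0930
Critical value for a one-sided test at α = 0.005: z_α = 2.576.
Power = Φ(λ − 2.576) = Φ(-0.483) = 0.3146.

Power ≈ 0.315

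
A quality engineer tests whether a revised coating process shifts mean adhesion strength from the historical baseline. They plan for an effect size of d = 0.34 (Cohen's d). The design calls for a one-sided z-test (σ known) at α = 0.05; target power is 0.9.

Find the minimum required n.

Set Φ(δ − 1.645) = 0.9; then δ − 1.645 = Φ⁻¹(0.9) = 1.282, giving δ = 2.926.
δ = d·√n ⇒ n = (δ/d)² = (2.926 / 0.34)² = 74.08.
Round up to the next whole unit.

n = 75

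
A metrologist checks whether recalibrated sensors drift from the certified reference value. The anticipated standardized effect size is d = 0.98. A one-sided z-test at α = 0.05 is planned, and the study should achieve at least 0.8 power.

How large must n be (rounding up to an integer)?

For power 0.8 need Φ(δ − z_{0.05}) = 0.8, so δ = z_{0.05} + z_{0.20} = 1.645 + 0.842 = 2.486.
δ = d·√n ⇒ n = (δ/d)² = (2.486 / 0.98)² = 6.44.
Round up to the next whole unit.

n = 7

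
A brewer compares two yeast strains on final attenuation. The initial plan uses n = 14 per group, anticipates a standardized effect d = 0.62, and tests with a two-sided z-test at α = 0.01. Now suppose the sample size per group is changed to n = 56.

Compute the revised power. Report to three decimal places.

With n = 56 per group: δ = d·√(n/2) = 0.62 × √(56/2) = 3.2807. Critical value z_{0.005} = 2.576.
Revised power = Φ(δ − 2.576) + Φ(−δ − 2.576) = Φ(0.705) + Φ(-5.857) = 0.7596 + 0.0000 = 0.7596.

Power ≈ 0.760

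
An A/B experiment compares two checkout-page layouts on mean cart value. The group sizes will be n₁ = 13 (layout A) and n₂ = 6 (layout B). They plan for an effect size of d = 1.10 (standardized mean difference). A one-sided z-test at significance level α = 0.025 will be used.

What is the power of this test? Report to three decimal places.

Noncentrality parameter: δ = d / √(1/n₁ + 1/n₂) = 1.10 / √(1/13 + 1/6) = 2.2288
One-sided α = 0.025 → critical value z_{0.025} = 1.960.
Power = Φ(δ − 1.960) = Φ(0.269) = 0.6060.

Power ≈ 0.606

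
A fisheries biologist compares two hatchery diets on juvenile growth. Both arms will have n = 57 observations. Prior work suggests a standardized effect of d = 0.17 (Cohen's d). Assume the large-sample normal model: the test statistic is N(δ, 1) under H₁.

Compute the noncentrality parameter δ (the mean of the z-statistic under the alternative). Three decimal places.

δ ≈ 0.908

δ = d·√(n/2) = 0.17 × √(57/2) = 0.9076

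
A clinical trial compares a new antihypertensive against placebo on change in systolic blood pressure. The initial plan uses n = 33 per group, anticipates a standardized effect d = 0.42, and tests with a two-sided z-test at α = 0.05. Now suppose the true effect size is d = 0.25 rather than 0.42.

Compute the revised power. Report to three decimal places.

With d = 0.25: δ = d·√(n/2) = 0.25 × √(33/2) = 1.0155. Critical value z_{0.025} = 1.960.
Revised power = Φ(δ − 1.960) + Φ(−δ − 1.960) = Φ(-0.944) + Φ(-2.975) = 0.1725 + 0.0015 = 0.1739.

Power ≈ 0.174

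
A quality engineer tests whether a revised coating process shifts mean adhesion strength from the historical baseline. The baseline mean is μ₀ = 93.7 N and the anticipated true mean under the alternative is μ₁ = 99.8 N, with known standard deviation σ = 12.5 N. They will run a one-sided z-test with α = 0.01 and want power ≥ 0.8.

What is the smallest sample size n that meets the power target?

n = 43

Standardized effect: d = |μ₁ − μ₀| / σ = |99.8 − 93.7| / 12.5 = 0.4880
Set Φ(δ − 2.326) = 0.8; then δ − 2.326 = Φ⁻¹(0.8) = 0.842, giving δ = 3.168.
δ = d·√n ⇒ n = (δ/d)² = (3.168 / 0.4880)² = 42.14.
Round up to the next whole unit.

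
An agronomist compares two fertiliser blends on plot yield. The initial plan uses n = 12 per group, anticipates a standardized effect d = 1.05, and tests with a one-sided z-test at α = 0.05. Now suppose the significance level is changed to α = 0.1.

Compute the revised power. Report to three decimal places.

δ = d·√(n/2) = 1.05 × √(12/2) = 2.5720 (unchanged). New critical value: z_{0.1} = 1.282.
Revised power = Φ(δ − 1.282) = Φ(1.290) = 0.9015.

Power ≈ 0.902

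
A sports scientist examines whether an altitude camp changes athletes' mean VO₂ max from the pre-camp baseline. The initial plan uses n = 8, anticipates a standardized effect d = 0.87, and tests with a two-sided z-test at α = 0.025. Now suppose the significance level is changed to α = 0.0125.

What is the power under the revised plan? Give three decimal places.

Power ≈ 0.485

δ = d·√n = 0.87 × √8 = 2.4607 (unchanged). New critical value: z_{0.0063} = 2.498.
Revised power = Φ(δ − 2.498) + Φ(−δ − 2.498) = Φ(-0.037) + Φ(-4.958) = 0.4853 + 0.0000 = 0.4853.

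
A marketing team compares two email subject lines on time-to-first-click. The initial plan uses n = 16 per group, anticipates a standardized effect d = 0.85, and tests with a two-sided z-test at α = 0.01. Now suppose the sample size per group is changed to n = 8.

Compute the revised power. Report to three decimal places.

Power ≈ 0.191

With n = 8 per group: δ = d·√(n/2) = 0.85 × √(8/2) = 1.7000. Critical value z_{0.005} = 2.576.
Revised power = Φ(δ − 2.576) + Φ(−δ − 2.576) = Φ(-0.876) + Φ(-4.276) = 0.1906 + 0.0000 = 0.1906.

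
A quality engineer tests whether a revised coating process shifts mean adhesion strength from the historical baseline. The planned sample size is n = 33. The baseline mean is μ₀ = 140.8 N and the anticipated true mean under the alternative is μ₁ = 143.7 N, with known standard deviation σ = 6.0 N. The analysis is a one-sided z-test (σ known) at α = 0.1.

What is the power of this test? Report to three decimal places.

Power ≈ 0.933

Standardized effect: d = |μ₁ − μ₀| / σ = |143.7 − 140.8| / 6.0 = 0.4833
Noncentrality parameter: δ = d·√n = 0.4833 × √33 = 2.7765
One-sided α = 0.1 → critical value z_{0.1} = 1.282.
Power = Φ(δ − 1.282) = Φ(1.495) = 0.9325.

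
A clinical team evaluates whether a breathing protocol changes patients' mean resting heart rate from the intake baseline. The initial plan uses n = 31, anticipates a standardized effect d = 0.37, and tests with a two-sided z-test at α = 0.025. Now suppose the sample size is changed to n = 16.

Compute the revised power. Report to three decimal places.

Power ≈ 0.223

With n = 16: δ = d·√n = 0.37 × √16 = 1.4800. Critical value z_{0.0125} = 2.241.
Revised power = Φ(δ − 2.241) + Φ(−δ − 2.241) = Φ(-0.761) + Φ(-3.721) = 0.2232 + 0.0001 = 0.2233.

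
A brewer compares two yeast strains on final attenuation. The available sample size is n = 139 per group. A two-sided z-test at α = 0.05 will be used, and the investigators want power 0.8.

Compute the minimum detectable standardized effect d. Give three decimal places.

d ≈ 0.336

Need Φ(δ − 1.960) = 0.8, so δ = 1.960 + 0.842 = 2.802.
(The second rejection-region term Φ(−δ − z_{α/2}) is negligible and dropped.)
δ = d·√(n/2) ⇒ d = δ/√(n/2) = 2.802/√(139/2) = 0.3361.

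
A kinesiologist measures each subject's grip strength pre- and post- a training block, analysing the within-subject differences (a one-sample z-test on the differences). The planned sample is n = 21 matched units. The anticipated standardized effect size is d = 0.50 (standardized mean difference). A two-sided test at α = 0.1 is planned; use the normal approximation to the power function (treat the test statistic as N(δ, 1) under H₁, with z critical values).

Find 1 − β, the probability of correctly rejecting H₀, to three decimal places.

Power ≈ 0.741

Noncentrality parameter: δ = d·√n = 0.50 × √21 = 2.2913
Critical value for a two-sided test at α = 0.1: z_{α/2} = 1.645.
Power = Φ(δ − 1.645) + Φ(−δ − 1.645) = Φ(0.646) + Φ(-3.936) = 0.7410 + 0.0000 = 0.7410.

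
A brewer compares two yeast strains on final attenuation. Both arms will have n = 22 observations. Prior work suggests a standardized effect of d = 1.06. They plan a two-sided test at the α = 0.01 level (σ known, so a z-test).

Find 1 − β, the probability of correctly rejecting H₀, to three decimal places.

Noncentrality parameter: λ = d·√(n/2) = 1.06 × √(22/2) = 3.5156
Critical value for a two-sided test at α = 0.01: z_{α/2} = 2.576.
Power = Φ(λ − 2.576) + Φ(−λ − 2.576) = Φ(0.940) + Φ(-6.091) = 0.8263 + 0.0000 = 0.8263.

Power ≈ 0.826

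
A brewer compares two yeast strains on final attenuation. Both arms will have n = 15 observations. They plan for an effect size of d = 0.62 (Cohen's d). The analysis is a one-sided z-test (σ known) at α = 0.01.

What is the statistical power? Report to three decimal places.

Noncentrality parameter: δ = d·√(n/2) = 0.62 × √(15/2) = 1.6979
Critical value for a one-sided test at α = 0.01: z_α = 2.326.
Power = Φ(δ − 2.326) = Φ(-0.628) = 0.2649.

Power ≈ 0.265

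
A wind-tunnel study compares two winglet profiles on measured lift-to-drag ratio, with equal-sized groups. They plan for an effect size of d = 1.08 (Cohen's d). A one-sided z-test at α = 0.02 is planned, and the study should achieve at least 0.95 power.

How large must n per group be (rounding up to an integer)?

n = 24 per group

For power 0.95 need Φ(δ − z_{0.02}) = 0.95, so δ = z_{0.02} + z_{0.05} = 2.054 + 1.645 = 3.699.
δ = d·√(n/2) ⇒ n = 2(δ/d)² = 2 × (3.699 / 1.08)² = 23.46.
Round up to the next whole unit.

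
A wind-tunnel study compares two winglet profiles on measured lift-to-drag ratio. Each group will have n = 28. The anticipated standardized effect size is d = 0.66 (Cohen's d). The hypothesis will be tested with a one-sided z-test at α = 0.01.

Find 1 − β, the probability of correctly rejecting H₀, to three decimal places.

Power ≈ 0.557

Noncentrality parameter: δ = d·√(n/2) = 0.66 × √(28/2) = 2.4695
One-sided α = 0.01 → critical value z_{0.01} = 2.326.
Power = Φ(δ − 2.326) = Φ(0.143) = 0.5569.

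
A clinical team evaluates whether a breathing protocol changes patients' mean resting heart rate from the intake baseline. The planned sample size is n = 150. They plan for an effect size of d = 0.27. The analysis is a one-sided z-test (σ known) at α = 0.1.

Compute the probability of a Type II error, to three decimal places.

Noncentrality parameter: δ = d·√n = 0.27 × √150 = 3.3068
Critical value for a one-sided test at α = 0.1: z_α = 1.282.
Power = P(Z > 1.282 − δ) = Φ(2.025) = 0.9786.
Type II error: β = 1 − power = 1 − 0.9786 = 0.0214.

β ≈ 0.021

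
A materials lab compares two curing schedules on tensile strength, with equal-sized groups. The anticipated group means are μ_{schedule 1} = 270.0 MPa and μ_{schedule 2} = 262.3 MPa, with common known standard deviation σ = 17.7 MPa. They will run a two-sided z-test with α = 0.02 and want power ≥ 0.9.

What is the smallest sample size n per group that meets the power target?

Standardized effect: d = |μ_{schedule 1} − μ_{schedule 2}| / σ = |270.0 − 262.3| / 17.7 = 0.4350
For power 0.9 need Φ(δ − z_{0.01}) = 0.9, so δ = z_{0.01} + z_{0.10} = 2.326 + 1.282 = 3.608.
(Ignoring the negligible lower-tail rejection probability gives the usual closed-form inversion.)
δ = d·√(n/2) ⇒ n = 2(δ/d)² = 2 × (3.608 / 0.4350)² = 137.56.
Round up to the next whole unit.

n = 138 per group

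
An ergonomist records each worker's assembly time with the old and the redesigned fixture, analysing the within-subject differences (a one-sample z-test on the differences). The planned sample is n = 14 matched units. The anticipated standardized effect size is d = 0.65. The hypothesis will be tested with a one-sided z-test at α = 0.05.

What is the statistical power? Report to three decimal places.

Noncentrality parameter: δ = d·√n = 0.65 × √14 = 2.4321
Critical value for a one-sided test at α = 0.05: z_α = 1.645.
Power = Φ(δ − 1.645) = Φ(0.787) = 0.7844.

Power ≈ 0.784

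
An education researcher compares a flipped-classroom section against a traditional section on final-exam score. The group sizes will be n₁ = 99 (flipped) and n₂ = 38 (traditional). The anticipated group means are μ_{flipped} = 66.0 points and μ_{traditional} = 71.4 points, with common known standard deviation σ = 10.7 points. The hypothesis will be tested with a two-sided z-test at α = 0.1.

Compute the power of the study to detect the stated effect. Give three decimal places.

Standardized effect: d = |μ_{flipped} − μ_{traditional}| / σ = |66.0 − 71.4| / 10.7 = 0.5047
Noncentrality parameter: δ = d / √(1/n₁ + 1/n₂) = 0.5047 / √(1/99 + 1/38) = 2.6446
Critical value for a two-sided test at α = 0.1: z_{α/2} = 1.645.
Power = Φ(δ − 1.645) + Φ(−δ − 1.645) = Φ(1.000) + Φ(-4.289) = 0.8413 + 0.0000 = 0.8413.

Power ≈ 0.841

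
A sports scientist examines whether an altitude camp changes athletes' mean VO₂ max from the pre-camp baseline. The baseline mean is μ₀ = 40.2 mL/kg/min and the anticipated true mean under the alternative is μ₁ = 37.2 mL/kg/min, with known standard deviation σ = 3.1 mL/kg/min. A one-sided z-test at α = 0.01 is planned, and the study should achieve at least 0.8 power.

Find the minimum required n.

Standardized effect: d = |μ₁ − μ₀| / σ = |37.2 − 40.2| / 3.1 = 0.9677
Set Φ(δ − 2.326) = 0.8; then δ − 2.326 = Φ⁻¹(0.8) = 0.842, giving δ = 3.168.
δ = d·√n ⇒ n = (δ/d)² = (3.168 / 0.9677)² = 10.72.
Round up to the next whole unit.

n = 11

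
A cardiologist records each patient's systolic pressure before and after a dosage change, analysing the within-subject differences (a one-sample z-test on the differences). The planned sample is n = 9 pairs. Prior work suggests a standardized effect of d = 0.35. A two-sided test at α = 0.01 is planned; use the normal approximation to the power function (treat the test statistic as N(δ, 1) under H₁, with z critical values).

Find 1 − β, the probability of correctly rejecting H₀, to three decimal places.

Power ≈ 0.064

Noncentrality parameter: δ = d·√n = 0.35 × √9 = 1.0500
Two-sided α = 0.01 → critical value z_{0.005} = 2.576.
Power = Φ(δ − 2.576) + Φ(−δ − 2.576) = Φ(-1.526) + Φ(-3.626) = 0.0635 + 0.0001 = 0.0637.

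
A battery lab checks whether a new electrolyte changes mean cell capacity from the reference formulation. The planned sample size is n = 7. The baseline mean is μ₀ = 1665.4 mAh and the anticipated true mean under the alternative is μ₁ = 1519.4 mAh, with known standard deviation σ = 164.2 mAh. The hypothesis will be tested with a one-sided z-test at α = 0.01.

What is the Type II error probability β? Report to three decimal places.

Standardized effect: d = |μ₁ − μ₀| / σ = |1519.4 − 1665.4| / 164.2 = 0.8892
Noncentrality parameter: δ = d·√n = 0.8892 × √7 = 2.3525
Critical value for a one-sided test at α = 0.01: z_α = 2.326.
Power = P(Z > 2.326 − δ) = Φ(0.026) = 0.5104.
Type II error: β = 1 − power = 1 − 0.5104 = 0.4896.

β ≈ 0.490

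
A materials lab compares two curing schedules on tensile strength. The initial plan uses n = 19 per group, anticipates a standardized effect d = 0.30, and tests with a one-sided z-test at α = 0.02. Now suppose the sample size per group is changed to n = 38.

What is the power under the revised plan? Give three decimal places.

With n = 38 per group: δ = d·√(n/2) = 0.30 × √(38/2) = 1.3077. Critical value z_{0.02} = 2.054.
Revised power = P(Z > 2.054 − δ) = Φ(-0.746) = 0.2278.

Power ≈ 0.228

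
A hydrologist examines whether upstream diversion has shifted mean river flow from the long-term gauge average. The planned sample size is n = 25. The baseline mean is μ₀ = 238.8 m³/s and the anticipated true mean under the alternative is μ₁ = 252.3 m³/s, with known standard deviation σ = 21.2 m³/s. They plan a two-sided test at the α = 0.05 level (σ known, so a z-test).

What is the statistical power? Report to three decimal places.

Standardized effect: d = |μ₁ − μ₀| / σ = |252.3 − 238.8| / 21.2 = 0.6368
Noncentrality parameter: δ = d·√n = 0.6368 × √25 = 3.1840
Two-sided α = 0.05 → critical value z_{0.025} = 1.960.
Power = Φ(δ − 1.960) + Φ(−δ − 1.960) = Φ(1.224) + Φ(-5.144) = 0.8895 + 0.0000 = 0.8895.

Power ≈ 0.890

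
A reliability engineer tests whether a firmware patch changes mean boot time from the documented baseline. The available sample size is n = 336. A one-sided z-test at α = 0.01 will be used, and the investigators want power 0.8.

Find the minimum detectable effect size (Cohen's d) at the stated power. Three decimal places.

d ≈ 0.173

Need Φ(δ − 2.326) = 0.8, so δ = 2.326 + 0.842 = 3.168.
δ = d·√n ⇒ d = δ/√n = 3.168/√336 = 0.1728.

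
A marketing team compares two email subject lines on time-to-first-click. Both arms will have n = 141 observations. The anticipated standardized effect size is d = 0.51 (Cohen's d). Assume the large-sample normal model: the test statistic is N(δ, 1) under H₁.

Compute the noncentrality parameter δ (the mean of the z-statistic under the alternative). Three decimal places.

δ ≈ 4.282

δ = d·√(n/2) = 0.51 × √(141/2) = 4.2822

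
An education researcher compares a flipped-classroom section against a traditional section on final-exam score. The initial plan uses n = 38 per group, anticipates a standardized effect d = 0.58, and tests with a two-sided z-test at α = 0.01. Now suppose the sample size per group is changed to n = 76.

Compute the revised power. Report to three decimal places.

With n = 76 per group: δ = d·√(n/2) = 0.58 × √(76/2) = 3.5754. Critical value z_{0.005} = 2.576.
Revised power = Φ(δ − 2.576) + Φ(−δ − 2.576) = Φ(1.000) + Φ(-6.151) = 0.8412 + 0.0000 = 0.8412.

Power ≈ 0.841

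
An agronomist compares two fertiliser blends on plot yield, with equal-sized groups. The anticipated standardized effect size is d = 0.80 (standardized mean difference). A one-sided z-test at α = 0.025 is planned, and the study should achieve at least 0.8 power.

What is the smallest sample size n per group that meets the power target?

Set Φ(δ − 1.960) = 0.8; then δ − 1.960 = Φ⁻¹(0.8) = 0.842, giving δ = 2.802.
δ = d·√(n/2) ⇒ n = 2(δ/d)² = 2 × (2.802 / 0.80)² = 24.53.
Round up to the next whole unit.

n = 25 per group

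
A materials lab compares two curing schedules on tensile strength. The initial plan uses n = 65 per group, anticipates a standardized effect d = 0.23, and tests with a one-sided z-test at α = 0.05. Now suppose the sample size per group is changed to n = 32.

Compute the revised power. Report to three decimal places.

Power ≈ 0.234

With n = 32 per group: δ = d·√(n/2) = 0.23 × √(32/2) = 0.9200. Critical value z_{0.05} = 1.645.
Revised power = Φ(δ − 1.645) = Φ(-0.725) = 0.2343.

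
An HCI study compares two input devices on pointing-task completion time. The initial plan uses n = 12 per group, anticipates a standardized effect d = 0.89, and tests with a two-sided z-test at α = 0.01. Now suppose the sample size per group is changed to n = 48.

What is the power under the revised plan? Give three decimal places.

With n = 48 per group: δ = d·√(n/2) = 0.89 × √(48/2) = 4.3601. Critical value z_{0.005} = 2.576.
Revised power = Φ(δ − 2.576) + Φ(−δ − 2.576) = Φ(1.784) + Φ(-6.936) = 0.9628 + 0.0000 = 0.9628.

Power ≈ 0.963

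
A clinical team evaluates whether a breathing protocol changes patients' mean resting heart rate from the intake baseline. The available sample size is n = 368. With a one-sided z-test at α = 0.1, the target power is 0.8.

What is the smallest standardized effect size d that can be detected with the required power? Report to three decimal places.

Required noncentrality: δ = z_{0.1} + z_{0.20} = 1.282 + 0.842 = 2.123.
δ = d·√n ⇒ d = δ/√n = 2.123/√368 = 0.1107.

d ≈ 0.111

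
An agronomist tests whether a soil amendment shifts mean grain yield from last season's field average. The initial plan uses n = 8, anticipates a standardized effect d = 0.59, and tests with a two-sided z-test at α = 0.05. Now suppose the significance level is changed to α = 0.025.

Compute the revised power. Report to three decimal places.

δ = d·√n = 0.59 × √8 = 1.6688 (unchanged). New critical value: z_{0.0125} = 2.241.
Revised power = Φ(δ − 2.241) + Φ(−δ − 2.241) = Φ(-0.573) + Φ(-3.910) = 0.2834 + 0.0000 = 0.2835.

Power ≈ 0.283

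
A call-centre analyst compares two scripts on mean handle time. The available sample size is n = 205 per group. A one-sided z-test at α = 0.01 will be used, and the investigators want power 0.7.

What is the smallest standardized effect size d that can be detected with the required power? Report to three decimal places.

d ≈ 0.282

Required noncentrality: δ = z_{0.01} + z_{0.30} = 2.326 + 0.524 = 2.851.
δ = d·√(n/2) ⇒ d = δ/√(n/2) = 2.851/√(205/2) = 0.2816.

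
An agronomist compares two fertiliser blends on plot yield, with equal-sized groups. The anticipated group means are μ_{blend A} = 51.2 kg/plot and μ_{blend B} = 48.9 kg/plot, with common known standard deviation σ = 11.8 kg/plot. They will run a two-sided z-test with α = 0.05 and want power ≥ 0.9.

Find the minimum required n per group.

Standardized effect: d = |μ_{blend A} − μ_{blend B}| / σ = |51.2 − 48.9| / 11.8 = 0.1949
For power 0.9 need Φ(δ − z_{0.025}) = 0.9, so δ = z_{0.025} + z_{0.10} = 1.960 + 1.282 = 3.242.
(The Φ(−δ − z_{α/2}) term is vanishingly small for δ > 0 and is dropped in the standard sample-size formula.)
δ = d·√(n/2) ⇒ n = 2(δ/d)² = 2 × (3.242 / 0.1949)² = 553.14.
Rounding up, n = 554 per group.

n = 554 per group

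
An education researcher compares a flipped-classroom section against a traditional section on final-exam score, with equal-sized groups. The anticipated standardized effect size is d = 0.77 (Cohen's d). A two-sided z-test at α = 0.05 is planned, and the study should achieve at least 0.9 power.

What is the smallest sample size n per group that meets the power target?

n = 36 per group

Set Φ(δ − 1.960) = 0.9; then δ − 1.960 = Φ⁻¹(0.9) = 1.282, giving δ = 3.242.
(The Φ(−δ − z_{α/2}) term is vanishingly small for δ > 0 and is dropped in the standard sample-size formula.)
δ = d·√(n/2) ⇒ n = 2(δ/d)² = 2 × (3.242 / 0.77)² = 35.44.
Round up to the next whole unit.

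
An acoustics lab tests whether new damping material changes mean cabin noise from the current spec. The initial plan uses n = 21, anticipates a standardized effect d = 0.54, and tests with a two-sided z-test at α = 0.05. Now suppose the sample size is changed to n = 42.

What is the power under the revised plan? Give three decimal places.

Power ≈ 0.938

With n = 42: δ = d·√n = 0.54 × √42 = 3.4996. Critical value z_{0.025} = 1.960.
Revised power = Φ(δ − 1.960) + Φ(−δ − 1.960) = Φ(1.540) + Φ(-5.460) = 0.9382 + 0.0000 = 0.9382.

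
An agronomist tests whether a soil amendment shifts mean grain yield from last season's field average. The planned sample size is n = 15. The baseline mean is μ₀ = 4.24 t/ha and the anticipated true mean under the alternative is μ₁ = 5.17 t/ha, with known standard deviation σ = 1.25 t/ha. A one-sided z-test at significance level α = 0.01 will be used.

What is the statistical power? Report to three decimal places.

Power ≈ 0.711

Standardized effect: d = |μ₁ − μ₀| / σ = |5.17 − 4.24| / 1.25 = 0.7440
Noncentrality parameter: δ = d·√n = 0.7440 × √15 = 2.8815
One-sided α = 0.01 → critical value z_{0.01} = 2.326.
Power = Φ(δ − 2.326) = Φ(0.555) = 0.7106.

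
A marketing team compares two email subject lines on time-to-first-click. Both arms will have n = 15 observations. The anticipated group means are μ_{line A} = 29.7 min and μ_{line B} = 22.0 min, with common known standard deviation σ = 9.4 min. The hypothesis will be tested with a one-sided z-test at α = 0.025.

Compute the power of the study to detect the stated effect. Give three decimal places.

Standardized effect: d = |μ_{line A} − μ_{line B}| / σ = |29.7 − 22.0| / 9.4 = 0.8191
Noncentrality parameter: δ = d·√(n/2) = 0.8191 × √(15/2) = 2.2433
One-sided α = 0.025 → critical value z_{0.025} = 1.960.
Power = P(Z > 1.960 − δ) = Φ(0.283) = 0.6116.

Power ≈ 0.612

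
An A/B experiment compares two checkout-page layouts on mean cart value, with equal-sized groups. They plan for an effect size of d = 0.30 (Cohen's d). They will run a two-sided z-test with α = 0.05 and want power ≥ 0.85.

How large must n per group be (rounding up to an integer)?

For power 0.85 need Φ(δ − z_{0.025}) = 0.85, so δ = z_{0.025} + z_{0.15} = 1.960 + 1.036 = 2.996.
(Ignoring the negligible lower-tail rejection probability gives the usual closed-form inversion.)
δ = d·√(n/2) ⇒ n = 2(δ/d)² = 2 × (2.996 / 0.30)² = 199.52.
Round up to the next whole unit.

n = 200 per group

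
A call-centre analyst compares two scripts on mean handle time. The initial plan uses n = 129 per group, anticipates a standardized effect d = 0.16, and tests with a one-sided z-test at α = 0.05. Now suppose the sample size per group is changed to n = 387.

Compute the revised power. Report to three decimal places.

Power ≈ 0.719

With n = 387 per group: δ = d·√(n/2) = 0.16 × √(387/2) = 2.2257. Critical value z_{0.05} = 1.645.
Revised power = P(Z > 1.645 − δ) = Φ(0.581) = 0.7193.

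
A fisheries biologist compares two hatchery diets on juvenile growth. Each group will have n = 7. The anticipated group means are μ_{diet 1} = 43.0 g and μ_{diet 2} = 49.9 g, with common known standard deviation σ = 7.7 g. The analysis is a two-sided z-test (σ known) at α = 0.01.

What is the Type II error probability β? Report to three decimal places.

β ≈ 0.816

Standardized effect: d = |μ_{diet 1} − μ_{diet 2}| / σ = |43.0 − 49.9| / 7.7 = 0.8961
Noncentrality parameter: λ = d·√(n/2) = 0.8961 × √(7/2) = 1.6765
Critical value for a two-sided test at α = 0.01: z_{α/2} = 2.576.
Power = Φ(λ − 2.576) + Φ(−λ − 2.576) = Φ(-0.899) + Φ(-4.252) = 0.1842 + 0.0000 = 0.1842.
Type II error: β = 1 − power = 1 − 0.1842 = 0.8158.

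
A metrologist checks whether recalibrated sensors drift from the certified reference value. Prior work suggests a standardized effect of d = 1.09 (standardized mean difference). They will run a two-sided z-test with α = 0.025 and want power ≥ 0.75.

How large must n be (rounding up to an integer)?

n = 8

Set Φ(δ − 2.241) = 0.75; then δ − 2.241 = Φ⁻¹(0.75) = 0.674, giving δ = 2.916.
(Ignoring the negligible lower-tail rejection probability gives the usual closed-form inversion.)
δ = d·√n ⇒ n = (δ/d)² = (2.916 / 1.09)² = 7.16.
Rounding up, n = 8.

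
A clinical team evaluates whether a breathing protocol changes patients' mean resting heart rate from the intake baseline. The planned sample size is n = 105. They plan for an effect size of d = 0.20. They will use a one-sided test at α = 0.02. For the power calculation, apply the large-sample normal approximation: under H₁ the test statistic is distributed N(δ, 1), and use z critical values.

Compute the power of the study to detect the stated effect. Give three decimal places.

Power ≈ 0.498

Noncentrality parameter: δ = d·√n = 0.20 × √105 = 2.0494
Critical value for a one-sided test at α = 0.02: z_α = 2.054.
Power = P(Z > 2.054 − δ) = Φ(-0.004) = 0.4983.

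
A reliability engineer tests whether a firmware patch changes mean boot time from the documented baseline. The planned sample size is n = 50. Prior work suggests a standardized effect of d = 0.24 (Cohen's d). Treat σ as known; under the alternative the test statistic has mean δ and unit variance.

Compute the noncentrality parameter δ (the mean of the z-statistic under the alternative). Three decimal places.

δ = d·√n = 0.24 × √50 = 1.6971

δ ≈ 1.697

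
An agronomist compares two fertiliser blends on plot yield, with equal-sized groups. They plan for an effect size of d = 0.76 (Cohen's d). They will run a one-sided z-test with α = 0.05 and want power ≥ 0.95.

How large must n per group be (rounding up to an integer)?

For power 0.95 need Φ(δ − z_{0.05}) = 0.95, so δ = z_{0.05} + z_{0.05} = 1.645 + 1.645 = 3.290.
δ = d·√(n/2) ⇒ n = 2(δ/d)² = 2 × (3.290 / 0.76)² = 37.47.
Round up to the next whole unit.

n = 38 per group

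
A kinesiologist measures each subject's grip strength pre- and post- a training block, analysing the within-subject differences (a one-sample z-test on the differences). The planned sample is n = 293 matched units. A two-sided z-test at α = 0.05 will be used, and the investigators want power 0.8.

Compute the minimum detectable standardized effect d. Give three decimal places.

Required noncentrality: δ = z_{0.025} + z_{0.20} = 1.960 + 0.842 = 2.802.
(The second rejection-region term Φ(−δ − z_{α/2}) is negligible and dropped.)
δ = d·√n ⇒ d = δ/√n = 2.802/√293 = 0.1637.

d ≈ 0.164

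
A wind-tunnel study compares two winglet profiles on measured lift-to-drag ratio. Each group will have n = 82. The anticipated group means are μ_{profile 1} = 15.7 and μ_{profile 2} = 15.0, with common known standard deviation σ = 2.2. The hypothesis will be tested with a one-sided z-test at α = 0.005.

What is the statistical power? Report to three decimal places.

Standardized effect: d = |μ_{profile 1} − μ_{profile 2}| / σ = |15.7 − 15.0| / 2.2 = 0.3182
Noncentrality parameter: λ = d·√(n/2) = 0.3182 × √(82/2) = 2.0374
Critical value for a one-sided test at α = 0.005: z_α = 2.576.
Power = Φ(λ − 2.576) = Φ(-0.538) = 0.2951.

Power ≈ 0.295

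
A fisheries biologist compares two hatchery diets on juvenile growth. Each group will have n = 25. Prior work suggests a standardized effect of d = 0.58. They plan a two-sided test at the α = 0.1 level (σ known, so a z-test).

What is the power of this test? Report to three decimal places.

Power ≈ 0.658

Noncentrality parameter: δ = d·√(n/2) = 0.58 × √(25/2) = 2.0506
Critical value for a two-sided test at α = 0.1: z_{α/2} = 1.645.
Power = Φ(δ − 1.645) + Φ(−δ − 1.645) = Φ(0.406) + Φ(-3.695) = 0.6575 + 0.0001 = 0.6576.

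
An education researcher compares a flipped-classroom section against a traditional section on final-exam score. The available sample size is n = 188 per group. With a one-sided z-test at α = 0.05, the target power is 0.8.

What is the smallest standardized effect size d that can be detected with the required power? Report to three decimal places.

Need Φ(δ − 1.645) = 0.8, so δ = 1.645 + 0.842 = 2.486.
δ = d·√(n/2) ⇒ d = δ/√(n/2) = 2.486/√(188/2) = 0.2565.

d ≈ 0.256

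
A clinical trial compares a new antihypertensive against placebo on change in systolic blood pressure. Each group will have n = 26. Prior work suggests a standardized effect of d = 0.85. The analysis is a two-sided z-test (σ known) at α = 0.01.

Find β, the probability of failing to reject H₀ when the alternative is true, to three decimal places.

Noncentrality parameter: λ = d·√(n/2) = 0.85 × √(26/2) = 3.0647
Critical value for a two-sided test at α = 0.01: z_{α/2} = 2.576.
Power = Φ(λ − 2.576) + Φ(−λ − 2.576) = Φ(0.489) + Φ(-5.641) = 0.6875 + 0.0000 = 0.6875.
Type II error: β = 1 − power = 1 − 0.6875 = 0.3125.

β ≈ 0.312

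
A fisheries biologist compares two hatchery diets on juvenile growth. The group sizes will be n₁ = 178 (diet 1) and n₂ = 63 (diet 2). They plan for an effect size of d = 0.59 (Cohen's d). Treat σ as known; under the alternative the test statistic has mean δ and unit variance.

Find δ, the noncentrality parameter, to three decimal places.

δ = d / √(1/n₁ + 1/n₂) = 0.59 / √(1/178 + 1/63) = 4.0246

δ ≈ 4.025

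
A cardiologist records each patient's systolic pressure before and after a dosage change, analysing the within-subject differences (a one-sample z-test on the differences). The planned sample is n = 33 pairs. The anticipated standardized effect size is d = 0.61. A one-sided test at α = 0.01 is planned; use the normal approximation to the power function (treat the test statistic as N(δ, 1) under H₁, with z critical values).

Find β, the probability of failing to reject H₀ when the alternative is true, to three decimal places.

β ≈ 0.119

Noncentrality parameter: λ = d·√n = 0.61 × √33 = 3.5042
Critical value for a one-sided test at α = 0.01: z_α = 2.326.
Power = Φ(λ − 2.326) = Φ(1.178) = 0.8806.
Type II error: β = 1 − power = 1 − 0.8806 = 0.1194.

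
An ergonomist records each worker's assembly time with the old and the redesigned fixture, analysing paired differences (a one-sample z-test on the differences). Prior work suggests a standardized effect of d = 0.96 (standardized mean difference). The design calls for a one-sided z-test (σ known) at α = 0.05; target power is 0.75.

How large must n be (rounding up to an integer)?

For power 0.75 need Φ(δ − z_{0.05}) = 0.75, so δ = z_{0.05} + z_{0.25} = 1.645 + 0.674 = 2.319.
δ = d·√n ⇒ n = (δ/d)² = (2.319 / 0.96)² = 5.84.
Round up to the next whole unit.

n = 6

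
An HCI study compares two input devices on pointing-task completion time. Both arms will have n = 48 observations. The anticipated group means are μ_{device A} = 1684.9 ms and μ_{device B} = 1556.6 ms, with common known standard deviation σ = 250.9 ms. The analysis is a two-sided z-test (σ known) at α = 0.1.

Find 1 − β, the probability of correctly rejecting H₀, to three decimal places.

Standardized effect: d = |μ_{device A} − μ_{device B}| / σ = |1684.9 − 1556.6| / 250.9 = 0.5114
Noncentrality parameter: δ = d·√(n/2) = 0.5114 × √(48/2) = 2.5051
Two-sided α = 0.1 → critical value z_{0.05} = 1.645.
Power = Φ(δ − 1.645) + Φ(−δ − 1.645) = Φ(0.860) + Φ(-4.150) = 0.8052 + 0.0000 = 0.8052.

Power ≈ 0.805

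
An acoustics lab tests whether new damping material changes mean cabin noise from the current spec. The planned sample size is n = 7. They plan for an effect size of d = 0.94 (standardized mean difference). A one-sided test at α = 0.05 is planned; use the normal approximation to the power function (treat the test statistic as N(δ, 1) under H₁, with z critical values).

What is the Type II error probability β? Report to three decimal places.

β ≈ 0.200

Noncentrality parameter: δ = d·√n = 0.94 × √7 = 2.4870
One-sided α = 0.05 → critical value z_{0.05} = 1.645.
Power = Φ(δ − 1.645) = Φ(0.842) = 0.8001.
Type II error: β = 1 − power = 1 − 0.8001 = 0.1999.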